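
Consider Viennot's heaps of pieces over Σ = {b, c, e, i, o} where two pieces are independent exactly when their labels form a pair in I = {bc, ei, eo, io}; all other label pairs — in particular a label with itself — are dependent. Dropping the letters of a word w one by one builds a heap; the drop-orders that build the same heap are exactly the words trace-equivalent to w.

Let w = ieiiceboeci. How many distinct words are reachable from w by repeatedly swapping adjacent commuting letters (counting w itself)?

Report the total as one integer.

piece 0:i — minimal
piece 1:e — minimal
piece 2:i rests on {0:i}
piece 3:i rests on {2:i}
piece 4:c rests on {1:e, 3:i}
piece 5:e rests on {4:c}
piece 6:b rests on {5:e}
piece 7:o rests on {6:b}
piece 8:e rests on {6:b}
piece 9:c rests on {7:o, 8:e}
piece 10:i rests on {9:c}
minimal pieces: {0:i, 1:e}
ways to finish when only these pieces remain (= sum over removing one remaining piece with nothing left below it):
  1 left: {10}→1
  2 left: {9,10}→1
  3 left: {7,9,10}→1  {8,9,10}→1
  4 left: {7,8,9,10}→2
  5 left: {6,7,8,9,10}→2
  6 left: {5,6,7,8,9,10}→2
  7 left: {4,5,6,7,8,9,10}→2
  8 left: {1,4,5,6,7,8,9,10}→2  {3,4,5,6,7,8,9,10}→2
  9 left: {1,3,4,5,6,7,8,9,10}→4  {2,3,4,5,6,7,8,9,10}→2
  placing 0:i first → 6 extensions
  placing 1:e first → 2 extensions
total linear extensions = 8

8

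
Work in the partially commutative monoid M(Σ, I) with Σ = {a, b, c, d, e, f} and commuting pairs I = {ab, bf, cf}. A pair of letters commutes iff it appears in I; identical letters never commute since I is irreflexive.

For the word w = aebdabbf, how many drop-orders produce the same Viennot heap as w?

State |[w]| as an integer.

6

drop 0:a onto floor
drop 1:e onto {0:a}
drop 2:b onto {1:e}
drop 3:d onto {2:b}
drop 4:a onto {3:d}
drop 5:b onto {3:d}
drop 6:b onto {5:b}
drop 7:f onto {4:a}
ground layer = {0:a}
drop-orders for the pieces not yet dropped (sum over which currently-grounded one goes next):
  1 to go: {6} 1  {7} 1
  2 to go: {4,7} 1  {5,6} 1  {6,7} 2
  3 to go: {4,6,7} 3  {5,6,7} 3
  4 to go: {4,5,6,7} 6
  5 to go: {3,4,5,6,7} 6
  6 to go: {2,3,4,5,6,7} 6
  if 0:a drops first: 6 orders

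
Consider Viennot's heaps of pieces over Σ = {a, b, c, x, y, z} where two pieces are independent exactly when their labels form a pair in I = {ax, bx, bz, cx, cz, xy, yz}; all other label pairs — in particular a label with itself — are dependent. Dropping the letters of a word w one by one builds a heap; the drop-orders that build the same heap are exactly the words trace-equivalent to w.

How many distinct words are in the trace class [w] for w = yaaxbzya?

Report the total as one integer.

15

0(y) covers ∅
1(a) covers 0:y
2(a) covers 1:a
3(x) covers ∅
4(b) covers 2:a
5(z) covers 2:a, 3:x
6(y) covers 4:b
7(a) covers 5:z, 6:y
floor of heap: 0:y, 3:x
completions by unplaced set U, small U first (add the entries for U minus each lowest piece of U):
  |U|=1: {7}:1
  |U|=2: {5,7}:1  {6,7}:1
  |U|=3: {3,5,7}:1  {4,6,7}:1  {5,6,7}:2
  |U|=4: {3,5,6,7}:3  {4,5,6,7}:3
  |U|=5: {2,4,5,6,7}:3  {3,4,5,6,7}:6
  |U|=6: {1,2,4,5,6,7}:3  {2,3,4,5,6,7}:9
  start at 0(y): 12
  start at 3(x): 3
sum over floor = 15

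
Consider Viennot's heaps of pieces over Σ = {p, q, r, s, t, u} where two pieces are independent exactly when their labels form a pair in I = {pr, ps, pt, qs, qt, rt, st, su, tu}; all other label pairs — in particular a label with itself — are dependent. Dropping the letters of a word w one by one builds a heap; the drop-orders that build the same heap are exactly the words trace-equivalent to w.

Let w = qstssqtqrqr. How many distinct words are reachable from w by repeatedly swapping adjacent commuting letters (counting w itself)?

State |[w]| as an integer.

piece 0:q — minimal
piece 1:s — minimal
piece 2:t — minimal
piece 3:s rests on {1:s}
piece 4:s rests on {3:s}
piece 5:q rests on {0:q}
piece 6:t rests on {2:t}
piece 7:q rests on {5:q}
piece 8:r rests on {4:s, 7:q}
piece 9:q rests on {8:r}
piece 10:r rests on {9:q}
minimal pieces: {0:q, 1:s, 2:t}
ways to finish when only these pieces remain (= sum over removing one remaining piece with nothing left below it):
  1 left: {6}→1  {10}→1
  2 left: {2,6}→1  {6,10}→2  {9,10}→1
  3 left: {2,6,10}→3  {6,9,10}→3  {8,9,10}→1
  4 left: {2,6,9,10}→6  {4,8,9,10}→1  {6,8,9,10}→4  {7,8,9,10}→1
  5 left: {2,6,8,9,10}→10  {3,4,8,9,10}→1  {4,6,8,9,10}→5  {4,7,8,9,10}→2  {5,7,8,9,10}→1  {6,7,8,9,10}→5
  6 left: {0,5,7,8,9,10}→1  {1,3,4,8,9,10}→1  {2,4,6,8,9,10}→15  {2,6,7,8,9,10}→15  {3,4,6,8,9,10}→6  {3,4,7,8,9,10}→3  {4,5,7,8,9,10}→3  {4,6,7,8,9,10}→12  {5,6,7,8,9,10}→6
  7 left: {0,4,5,7,8,9,10}→4  {0,5,6,7,8,9,10}→7  {1,3,4,6,8,9,10}→7  {1,3,4,7,8,9,10}→4  {2,3,4,6,8,9,10}→21  {2,4,6,7,8,9,10}→42  {2,5,6,7,8,9,10}→21  {3,4,5,7,8,9,10}→6  {3,4,6,7,8,9,10}→21  {4,5,6,7,8,9,10}→21
  8 left: {0,2,5,6,7,8,9,10}→28  {0,3,4,5,7,8,9,10}→10  {0,4,5,6,7,8,9,10}→32  {1,2,3,4,6,8,9,10}→28  {1,3,4,5,7,8,9,10}→10  {1,3,4,6,7,8,9,10}→32  {2,3,4,6,7,8,9,10}→84  {2,4,5,6,7,8,9,10}→84  {3,4,5,6,7,8,9,10}→48
  9 left: {0,1,3,4,5,7,8,9,10}→20  {0,2,4,5,6,7,8,9,10}→144  {0,3,4,5,6,7,8,9,10}→90  {1,2,3,4,6,7,8,9,10}→144  {1,3,4,5,6,7,8,9,10}→90  {2,3,4,5,6,7,8,9,10}→216
  placing 0:q first → 450 extensions
  placing 1:s first → 450 extensions
  placing 2:t first → 200 extensions
total linear extensions = 1100

1100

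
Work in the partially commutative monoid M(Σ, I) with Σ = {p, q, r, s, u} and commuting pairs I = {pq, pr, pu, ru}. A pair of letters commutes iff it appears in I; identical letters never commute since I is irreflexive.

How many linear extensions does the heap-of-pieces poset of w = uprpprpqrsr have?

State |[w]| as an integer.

#0=u has no predecessor
#1=p has no predecessor
#2=r has no predecessor
#3=p depends on [1:p]
#4=p depends on [3:p]
#5=r depends on [2:r]
#6=p depends on [4:p]
#7=q depends on [0:u, 5:r]
#8=r depends on [7:q]
#9=s depends on [6:p, 8:r]
#10=r depends on [9:s]
sources: [0:u, 1:p, 2:r]
N(rest) = Σ N(rest − s) over sources s of rest; N(one piece) = 1:
  size 1 → [10]=1
  size 2 → [9,10]=1
  size 3 → [6,9,10]=1  [8,9,10]=1
  size 4 → [4,6,9,10]=1  [6,8,9,10]=2  [7,8,9,10]=1
  size 5 → [0,7,8,9,10]=1  [3,4,6,9,10]=1  [4,6,8,9,10]=3  [5,7,8,9,10]=1  [6,7,8,9,10]=3
  size 6 → [0,5,7,8,9,10]=2  [0,6,7,8,9,10]=4  [1,3,4,6,9,10]=1  [2,5,7,8,9,10]=1  [3,4,6,8,9,10]=4  [4,6,7,8,9,10]=6  [5,6,7,8,9,10]=4
  size 7 → [0,2,5,7,8,9,10]=3  [0,4,6,7,8,9,10]=10  [0,5,6,7,8,9,10]=10  [1,3,4,6,8,9,10]=5  [2,5,6,7,8,9,10]=5  [3,4,6,7,8,9,10]=10  [4,5,6,7,8,9,10]=10
  size 8 → [0,2,5,6,7,8,9,10]=18  [0,3,4,6,7,8,9,10]=20  [0,4,5,6,7,8,9,10]=30  [1,3,4,6,7,8,9,10]=15  [2,4,5,6,7,8,9,10]=15  [3,4,5,6,7,8,9,10]=20
  size 9 → [0,1,3,4,6,7,8,9,10]=35  [0,2,4,5,6,7,8,9,10]=63  [0,3,4,5,6,7,8,9,10]=70  [1,3,4,5,6,7,8,9,10]=35  [2,3,4,5,6,7,8,9,10]=35
  first=0(u) contributes 70
  first=1(p) contributes 168
  first=2(r) contributes 140
|[w]| = 378

378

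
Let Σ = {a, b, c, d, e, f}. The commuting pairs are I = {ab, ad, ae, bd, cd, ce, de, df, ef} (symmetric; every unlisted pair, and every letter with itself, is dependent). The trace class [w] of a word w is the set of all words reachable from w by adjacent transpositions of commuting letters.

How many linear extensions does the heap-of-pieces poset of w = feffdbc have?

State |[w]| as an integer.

28

piece 0:f — minimal
piece 1:e — minimal
piece 2:f rests on {0:f}
piece 3:f rests on {2:f}
piece 4:d — minimal
piece 5:b rests on {1:e, 3:f}
piece 6:c rests on {5:b}
minimal pieces: {0:f, 1:e, 4:d}
ways to finish when only these pieces remain (= sum over removing one remaining piece with nothing left below it):
  1 left: {4}→1  {6}→1
  2 left: {4,6}→2  {5,6}→1
  3 left: {1,5,6}→1  {3,5,6}→1  {4,5,6}→3
  4 left: {1,3,5,6}→2  {1,4,5,6}→4  {2,3,5,6}→1  {3,4,5,6}→4
  5 left: {0,2,3,5,6}→1  {1,2,3,5,6}→3  {1,3,4,5,6}→10  {2,3,4,5,6}→5
  placing 0:f first → 18 extensions
  placing 1:e first → 6 extensions
  placing 4:d first → 4 extensions
total linear extensions = 28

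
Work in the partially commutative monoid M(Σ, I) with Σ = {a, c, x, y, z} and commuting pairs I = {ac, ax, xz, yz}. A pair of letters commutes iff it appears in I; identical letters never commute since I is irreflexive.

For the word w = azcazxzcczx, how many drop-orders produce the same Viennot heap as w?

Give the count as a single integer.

14

0(a) covers ∅
1(z) covers 0:a
2(c) covers 1:z
3(a) covers 1:z
4(z) covers 2:c, 3:a
5(x) covers 2:c
6(z) covers 4:z
7(c) covers 5:x, 6:z
8(c) covers 7:c
9(z) covers 8:c
10(x) covers 8:c
floor of heap: 0:a
completions by unplaced set U, small U first (add the entries for U minus each lowest piece of U):
  |U|=1: {9}:1  {10}:1
  |U|=2: {9,10}:2
  |U|=3: {8,9,10}:2
  |U|=4: {7,8,9,10}:2
  |U|=5: {5,7,8,9,10}:2  {6,7,8,9,10}:2
  |U|=6: {4,6,7,8,9,10}:2  {5,6,7,8,9,10}:4
  |U|=7: {3,4,6,7,8,9,10}:2  {4,5,6,7,8,9,10}:6
  |U|=8: {2,4,5,6,7,8,9,10}:6  {3,4,5,6,7,8,9,10}:8
  |U|=9: {2,3,4,5,6,7,8,9,10}:14
  start at 0(a): 14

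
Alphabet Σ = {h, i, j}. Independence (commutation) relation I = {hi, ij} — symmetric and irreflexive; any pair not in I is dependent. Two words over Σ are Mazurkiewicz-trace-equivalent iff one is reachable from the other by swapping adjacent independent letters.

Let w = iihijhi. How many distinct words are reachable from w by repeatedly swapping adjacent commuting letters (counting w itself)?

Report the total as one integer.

#0=i has no predecessor
#1=i depends on [0:i]
#2=h has no predecessor
#3=i depends on [1:i]
#4=j depends on [2:h]
#5=h depends on [4:j]
#6=i depends on [3:i]
sources: [0:i, 2:h]
N(rest) = Σ N(rest − s) over sources s of rest; N(one piece) = 1:
  size 1 → [5]=1  [6]=1
  size 2 → [3,6]=1  [4,5]=1  [5,6]=2
  size 3 → [1,3,6]=1  [2,4,5]=1  [3,5,6]=3  [4,5,6]=3
  size 4 → [0,1,3,6]=1  [1,3,5,6]=4  [2,4,5,6]=4  [3,4,5,6]=6
  size 5 → [0,1,3,5,6]=5  [1,3,4,5,6]=10  [2,3,4,5,6]=10
  first=0(i) contributes 20
  first=2(h) contributes 15
|[w]| = 35

35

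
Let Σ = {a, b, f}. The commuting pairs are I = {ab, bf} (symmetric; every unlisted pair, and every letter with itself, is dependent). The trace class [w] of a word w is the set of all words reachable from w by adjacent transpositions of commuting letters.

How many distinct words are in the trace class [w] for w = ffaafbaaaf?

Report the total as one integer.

10

piece 0:f — minimal
piece 1:f rests on {0:f}
piece 2:a rests on {1:f}
piece 3:a rests on {2:a}
piece 4:f rests on {3:a}
piece 5:b — minimal
piece 6:a rests on {4:f}
piece 7:a rests on {6:a}
piece 8:a rests on {7:a}
piece 9:f rests on {8:a}
minimal pieces: {0:f, 5:b}
ways to finish when only these pieces remain (= sum over removing one remaining piece with nothing left below it):
  1 left: {5}→1  {9}→1
  2 left: {5,9}→2  {8,9}→1
  3 left: {5,8,9}→3  {7,8,9}→1
  4 left: {5,7,8,9}→4  {6,7,8,9}→1
  5 left: {4,6,7,8,9}→1  {5,6,7,8,9}→5
  6 left: {3,4,6,7,8,9}→1  {4,5,6,7,8,9}→6
  7 left: {2,3,4,6,7,8,9}→1  {3,4,5,6,7,8,9}→7
  8 left: {1,2,3,4,6,7,8,9}→1  {2,3,4,5,6,7,8,9}→8
  placing 0:f first → 9 extensions
  placing 5:b first → 1 extensions
total linear extensions = 10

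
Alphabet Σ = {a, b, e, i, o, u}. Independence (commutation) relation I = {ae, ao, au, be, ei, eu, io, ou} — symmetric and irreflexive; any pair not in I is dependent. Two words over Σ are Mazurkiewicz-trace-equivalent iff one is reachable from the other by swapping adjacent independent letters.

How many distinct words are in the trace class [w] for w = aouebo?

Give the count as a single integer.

18

0(a) covers ∅
1(o) covers ∅
2(u) covers ∅
3(e) covers 1:o
4(b) covers 0:a, 1:o, 2:u
5(o) covers 3:e, 4:b
floor of heap: 0:a, 1:o, 2:u
completions by unplaced set U, small U first (add the entries for U minus each lowest piece of U):
  |U|=1: {5}:1
  |U|=2: {3,5}:1  {4,5}:1
  |U|=3: {0,4,5}:1  {2,4,5}:1  {3,4,5}:2
  |U|=4: {0,2,4,5}:2  {0,3,4,5}:3  {1,3,4,5}:2  {2,3,4,5}:3
  start at 0(a): 5
  start at 1(o): 8
  start at 2(u): 5
sum over floor = 18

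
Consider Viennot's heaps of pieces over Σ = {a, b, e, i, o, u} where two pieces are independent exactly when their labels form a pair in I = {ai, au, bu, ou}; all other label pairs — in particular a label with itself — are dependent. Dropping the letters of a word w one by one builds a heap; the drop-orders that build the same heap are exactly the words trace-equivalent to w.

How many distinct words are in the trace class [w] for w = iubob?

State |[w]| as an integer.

drop 0:i onto floor
drop 1:u onto {0:i}
drop 2:b onto {0:i}
drop 3:o onto {2:b}
drop 4:b onto {3:o}
ground layer = {0:i}
drop-orders for the pieces not yet dropped (sum over which currently-grounded one goes next):
  1 to go: {1} 1  {4} 1
  2 to go: {1,4} 2  {3,4} 1
  3 to go: {1,3,4} 3  {2,3,4} 1
  if 0:i drops first: 4 orders

4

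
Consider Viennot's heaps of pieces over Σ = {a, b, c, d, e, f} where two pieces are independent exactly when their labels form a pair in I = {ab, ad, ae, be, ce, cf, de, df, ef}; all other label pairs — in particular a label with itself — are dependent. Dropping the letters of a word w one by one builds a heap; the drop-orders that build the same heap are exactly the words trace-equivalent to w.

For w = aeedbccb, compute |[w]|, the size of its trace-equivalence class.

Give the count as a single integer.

84

drop 0:a onto floor
drop 1:e onto floor
drop 2:e onto {1:e}
drop 3:d onto floor
drop 4:b onto {3:d}
drop 5:c onto {0:a, 4:b}
drop 6:c onto {5:c}
drop 7:b onto {6:c}
ground layer = {0:a, 1:e, 3:d}
drop-orders for the pieces not yet dropped (sum over which currently-grounded one goes next):
  1 to go: {2} 1  {7} 1
  2 to go: {1,2} 1  {2,7} 2  {6,7} 1
  3 to go: {1,2,7} 3  {2,6,7} 3  {5,6,7} 1
  4 to go: {0,5,6,7} 1  {1,2,6,7} 6  {2,5,6,7} 4  {4,5,6,7} 1
  5 to go: {0,2,5,6,7} 5  {0,4,5,6,7} 2  {1,2,5,6,7} 10  {2,4,5,6,7} 5  {3,4,5,6,7} 1
  6 to go: {0,1,2,5,6,7} 15  {0,2,4,5,6,7} 12  {0,3,4,5,6,7} 3  {1,2,4,5,6,7} 15  {2,3,4,5,6,7} 6
  if 0:a drops first: 21 orders
  if 1:e drops first: 21 orders
  if 3:d drops first: 42 orders
heap linearizations: 84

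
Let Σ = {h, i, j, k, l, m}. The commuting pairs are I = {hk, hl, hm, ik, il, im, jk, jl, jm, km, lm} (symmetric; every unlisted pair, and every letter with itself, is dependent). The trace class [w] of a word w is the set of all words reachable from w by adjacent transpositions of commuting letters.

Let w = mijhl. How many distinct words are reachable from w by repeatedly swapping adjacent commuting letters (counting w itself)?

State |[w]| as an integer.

20

#0=m has no predecessor
#1=i has no predecessor
#2=j depends on [1:i]
#3=h depends on [2:j]
#4=l has no predecessor
sources: [0:m, 1:i, 4:l]
N(rest) = Σ N(rest − s) over sources s of rest; N(one piece) = 1:
  size 1 → [0]=1  [3]=1  [4]=1
  size 2 → [0,3]=2  [0,4]=2  [2,3]=1  [3,4]=2
  size 3 → [0,2,3]=3  [0,3,4]=6  [1,2,3]=1  [2,3,4]=3
  first=0(m) contributes 4
  first=1(i) contributes 12
  first=4(l) contributes 4
|[w]| = 20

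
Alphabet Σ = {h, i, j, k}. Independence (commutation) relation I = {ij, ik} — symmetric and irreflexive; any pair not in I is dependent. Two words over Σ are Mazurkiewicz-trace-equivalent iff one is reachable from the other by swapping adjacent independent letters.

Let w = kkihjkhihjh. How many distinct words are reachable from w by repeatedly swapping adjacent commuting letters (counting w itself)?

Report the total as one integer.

3

#0=k has no predecessor
#1=k depends on [0:k]
#2=i has no predecessor
#3=h depends on [1:k, 2:i]
#4=j depends on [3:h]
#5=k depends on [4:j]
#6=h depends on [5:k]
#7=i depends on [6:h]
#8=h depends on [7:i]
#9=j depends on [8:h]
#10=h depends on [9:j]
sources: [0:k, 2:i]
N(rest) = Σ N(rest − s) over sources s of rest; N(one piece) = 1:
  size 1 → [10]=1
  size 2 → [9,10]=1
  size 3 → [8,9,10]=1
  size 4 → [7,8,9,10]=1
  size 5 → [6,7,8,9,10]=1
  size 6 → [5,6,7,8,9,10]=1
  size 7 → [4,5,6,7,8,9,10]=1
  size 8 → [3,4,5,6,7,8,9,10]=1
  size 9 → [1,3,4,5,6,7,8,9,10]=1  [2,3,4,5,6,7,8,9,10]=1
  first=0(k) contributes 2
  first=2(i) contributes 1
|[w]| = 3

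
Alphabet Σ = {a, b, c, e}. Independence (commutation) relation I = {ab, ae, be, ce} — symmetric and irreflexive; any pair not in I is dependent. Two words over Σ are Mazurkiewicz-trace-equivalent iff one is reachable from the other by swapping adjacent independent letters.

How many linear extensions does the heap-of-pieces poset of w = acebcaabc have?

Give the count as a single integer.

27

#0=a has no predecessor
#1=c depends on [0:a]
#2=e has no predecessor
#3=b depends on [1:c]
#4=c depends on [3:b]
#5=a depends on [4:c]
#6=a depends on [5:a]
#7=b depends on [4:c]
#8=c depends on [6:a, 7:b]
sources: [0:a, 2:e]
N(rest) = Σ N(rest − s) over sources s of rest; N(one piece) = 1:
  size 1 → [2]=1  [8]=1
  size 2 → [2,8]=2  [6,8]=1  [7,8]=1
  size 3 → [2,6,8]=3  [2,7,8]=3  [5,6,8]=1  [6,7,8]=2
  size 4 → [2,5,6,8]=4  [2,6,7,8]=8  [5,6,7,8]=3
  size 5 → [2,5,6,7,8]=15  [4,5,6,7,8]=3
  size 6 → [2,4,5,6,7,8]=18  [3,4,5,6,7,8]=3
  size 7 → [1,3,4,5,6,7,8]=3  [2,3,4,5,6,7,8]=21
  first=0(a) contributes 24
  first=2(e) contributes 3
|[w]| = 27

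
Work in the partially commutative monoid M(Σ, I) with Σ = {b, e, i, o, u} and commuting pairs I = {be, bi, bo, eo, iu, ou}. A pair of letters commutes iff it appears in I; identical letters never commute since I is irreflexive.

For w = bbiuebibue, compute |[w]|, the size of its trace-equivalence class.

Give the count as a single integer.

#0=b has no predecessor
#1=b depends on [0:b]
#2=i has no predecessor
#3=u depends on [1:b]
#4=e depends on [2:i, 3:u]
#5=b depends on [3:u]
#6=i depends on [4:e]
#7=b depends on [5:b]
#8=u depends on [4:e, 7:b]
#9=e depends on [6:i, 8:u]
sources: [0:b, 2:i]
N(rest) = Σ N(rest − s) over sources s of rest; N(one piece) = 1:
  size 1 → [9]=1
  size 2 → [6,9]=1  [8,9]=1
  size 3 → [6,8,9]=2  [7,8,9]=1
  size 4 → [4,6,8,9]=2  [5,7,8,9]=1  [6,7,8,9]=3
  size 5 → [2,4,6,8,9]=2  [4,6,7,8,9]=5  [5,6,7,8,9]=4
  size 6 → [2,4,6,7,8,9]=7  [4,5,6,7,8,9]=9
  size 7 → [2,4,5,6,7,8,9]=16  [3,4,5,6,7,8,9]=9
  size 8 → [1,3,4,5,6,7,8,9]=9  [2,3,4,5,6,7,8,9]=25
  first=0(b) contributes 34
  first=2(i) contributes 9
|[w]| = 43

43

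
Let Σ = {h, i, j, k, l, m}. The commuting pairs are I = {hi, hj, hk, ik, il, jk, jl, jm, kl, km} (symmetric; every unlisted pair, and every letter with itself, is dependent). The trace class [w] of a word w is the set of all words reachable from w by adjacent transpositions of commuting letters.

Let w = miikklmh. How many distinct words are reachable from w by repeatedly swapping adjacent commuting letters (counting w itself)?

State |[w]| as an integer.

drop 0:m onto floor
drop 1:i onto {0:m}
drop 2:i onto {1:i}
drop 3:k onto floor
drop 4:k onto {3:k}
drop 5:l onto {0:m}
drop 6:m onto {2:i, 5:l}
drop 7:h onto {6:m}
ground layer = {0:m, 3:k}
drop-orders for the pieces not yet dropped (sum over which currently-grounded one goes next):
  1 to go: {4} 1  {7} 1
  2 to go: {3,4} 1  {4,7} 2  {6,7} 1
  3 to go: {2,6,7} 1  {3,4,7} 3  {4,6,7} 3  {5,6,7} 1
  4 to go: {1,2,6,7} 1  {2,4,6,7} 4  {2,5,6,7} 2  {3,4,6,7} 6  {4,5,6,7} 4
  5 to go: {1,2,4,6,7} 5  {1,2,5,6,7} 3  {2,3,4,6,7} 10  {2,4,5,6,7} 10  {3,4,5,6,7} 10
  6 to go: {0,1,2,5,6,7} 3  {1,2,3,4,6,7} 15  {1,2,4,5,6,7} 18  {2,3,4,5,6,7} 30
  if 0:m drops first: 63 orders
  if 3:k drops first: 21 orders
heap linearizations: 84

84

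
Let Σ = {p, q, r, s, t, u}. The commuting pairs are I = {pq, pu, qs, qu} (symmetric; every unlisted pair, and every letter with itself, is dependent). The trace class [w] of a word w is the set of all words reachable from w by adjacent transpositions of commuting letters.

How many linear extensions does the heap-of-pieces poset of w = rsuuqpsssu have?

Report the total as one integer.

#0=r has no predecessor
#1=s depends on [0:r]
#2=u depends on [1:s]
#3=u depends on [2:u]
#4=q depends on [0:r]
#5=p depends on [1:s]
#6=s depends on [3:u, 5:p]
#7=s depends on [6:s]
#8=s depends on [7:s]
#9=u depends on [8:s]
sources: [0:r]
N(rest) = Σ N(rest − s) over sources s of rest; N(one piece) = 1:
  size 1 → [4]=1  [9]=1
  size 2 → [4,9]=2  [8,9]=1
  size 3 → [4,8,9]=3  [7,8,9]=1
  size 4 → [4,7,8,9]=4  [6,7,8,9]=1
  size 5 → [3,6,7,8,9]=1  [4,6,7,8,9]=5  [5,6,7,8,9]=1
  size 6 → [2,3,6,7,8,9]=1  [3,4,6,7,8,9]=6  [3,5,6,7,8,9]=2  [4,5,6,7,8,9]=6
  size 7 → [2,3,4,6,7,8,9]=7  [2,3,5,6,7,8,9]=3  [3,4,5,6,7,8,9]=14
  size 8 → [1,2,3,5,6,7,8,9]=3  [2,3,4,5,6,7,8,9]=24
  first=0(r) contributes 27

27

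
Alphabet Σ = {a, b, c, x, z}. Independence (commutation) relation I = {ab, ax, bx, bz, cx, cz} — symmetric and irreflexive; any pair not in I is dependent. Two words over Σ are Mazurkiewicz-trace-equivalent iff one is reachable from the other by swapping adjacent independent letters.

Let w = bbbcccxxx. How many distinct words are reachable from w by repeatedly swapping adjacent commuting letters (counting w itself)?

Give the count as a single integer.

piece 0:b — minimal
piece 1:b rests on {0:b}
piece 2:b rests on {1:b}
piece 3:c rests on {2:b}
piece 4:c rests on {3:c}
piece 5:c rests on {4:c}
piece 6:x — minimal
piece 7:x rests on {6:x}
piece 8:x rests on {7:x}
minimal pieces: {0:b, 6:x}
ways to finish when only these pieces remain (= sum over removing one remaining piece with nothing left below it):
  1 left: {5}→1  {8}→1
  2 left: {4,5}→1  {5,8}→2  {7,8}→1
  3 left: {3,4,5}→1  {4,5,8}→3  {5,7,8}→3  {6,7,8}→1
  4 left: {2,3,4,5}→1  {3,4,5,8}→4  {4,5,7,8}→6  {5,6,7,8}→4
  5 left: {1,2,3,4,5}→1  {2,3,4,5,8}→5  {3,4,5,7,8}→10  {4,5,6,7,8}→10
  6 left: {0,1,2,3,4,5}→1  {1,2,3,4,5,8}→6  {2,3,4,5,7,8}→15  {3,4,5,6,7,8}→20
  7 left: {0,1,2,3,4,5,8}→7  {1,2,3,4,5,7,8}→21  {2,3,4,5,6,7,8}→35
  placing 0:b first → 56 extensions
  placing 6:x first → 28 extensions
total linear extensions = 84

84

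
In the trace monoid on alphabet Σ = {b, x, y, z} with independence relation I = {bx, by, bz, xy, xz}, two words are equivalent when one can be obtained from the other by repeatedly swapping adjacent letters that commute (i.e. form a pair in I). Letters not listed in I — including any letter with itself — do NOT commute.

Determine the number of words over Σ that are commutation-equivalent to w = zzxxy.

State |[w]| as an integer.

10

piece 0:z — minimal
piece 1:z rests on {0:z}
piece 2:x — minimal
piece 3:x rests on {2:x}
piece 4:y rests on {1:z}
minimal pieces: {0:z, 2:x}
ways to finish when only these pieces remain (= sum over removing one remaining piece with nothing left below it):
  1 left: {3}→1  {4}→1
  2 left: {1,4}→1  {2,3}→1  {3,4}→2
  3 left: {0,1,4}→1  {1,3,4}→3  {2,3,4}→3
  placing 0:z first → 6 extensions
  placing 2:x first → 4 extensions
total linear extensions = 10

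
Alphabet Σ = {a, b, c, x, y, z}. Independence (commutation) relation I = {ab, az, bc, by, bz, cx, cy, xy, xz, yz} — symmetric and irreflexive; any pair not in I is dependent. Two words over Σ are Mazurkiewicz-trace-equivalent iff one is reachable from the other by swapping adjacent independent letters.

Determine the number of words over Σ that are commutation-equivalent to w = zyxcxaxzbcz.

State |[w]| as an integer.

piece 0:z — minimal
piece 1:y — minimal
piece 2:x — minimal
piece 3:c rests on {0:z}
piece 4:x rests on {2:x}
piece 5:a rests on {1:y, 3:c, 4:x}
piece 6:x rests on {5:a}
piece 7:z rests on {3:c}
piece 8:b rests on {6:x}
piece 9:c rests on {5:a, 7:z}
piece 10:z rests on {9:c}
minimal pieces: {0:z, 1:y, 2:x}
ways to finish when only these pieces remain (= sum over removing one remaining piece with nothing left below it):
  1 left: {8}→1  {10}→1
  2 left: {6,8}→1  {8,10}→2  {9,10}→1
  3 left: {6,8,10}→3  {7,9,10}→1  {8,9,10}→3
  4 left: {6,8,9,10}→6  {7,8,9,10}→4
  5 left: {5,6,8,9,10}→6  {6,7,8,9,10}→10
  6 left: {1,5,6,8,9,10}→6  {4,5,6,8,9,10}→6  {5,6,7,8,9,10}→16
  7 left: {1,4,5,6,8,9,10}→12  {1,5,6,7,8,9,10}→22  {2,4,5,6,8,9,10}→6  {3,5,6,7,8,9,10}→16  {4,5,6,7,8,9,10}→22
  8 left: {0,3,5,6,7,8,9,10}→16  {1,2,4,5,6,8,9,10}→18  {1,3,5,6,7,8,9,10}→38  {1,4,5,6,7,8,9,10}→56  {2,4,5,6,7,8,9,10}→28  {3,4,5,6,7,8,9,10}→38
  9 left: {0,1,3,5,6,7,8,9,10}→54  {0,3,4,5,6,7,8,9,10}→54  {1,2,4,5,6,7,8,9,10}→102  {1,3,4,5,6,7,8,9,10}→132  {2,3,4,5,6,7,8,9,10}→66
  placing 0:z first → 300 extensions
  placing 1:y first → 120 extensions
  placing 2:x first → 240 extensions
total linear extensions = 660

660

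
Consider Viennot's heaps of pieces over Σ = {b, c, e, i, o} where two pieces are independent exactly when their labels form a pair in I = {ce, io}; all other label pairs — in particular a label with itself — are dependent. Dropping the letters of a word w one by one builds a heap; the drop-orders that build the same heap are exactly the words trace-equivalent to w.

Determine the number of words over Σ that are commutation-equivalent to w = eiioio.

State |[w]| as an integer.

10

drop 0:e onto floor
drop 1:i onto {0:e}
drop 2:i onto {1:i}
drop 3:o onto {0:e}
drop 4:i onto {2:i}
drop 5:o onto {3:o}
ground layer = {0:e}
drop-orders for the pieces not yet dropped (sum over which currently-grounded one goes next):
  1 to go: {4} 1  {5} 1
  2 to go: {2,4} 1  {3,5} 1  {4,5} 2
  3 to go: {1,2,4} 1  {2,4,5} 3  {3,4,5} 3
  4 to go: {1,2,4,5} 4  {2,3,4,5} 6
  if 0:e drops first: 10 orders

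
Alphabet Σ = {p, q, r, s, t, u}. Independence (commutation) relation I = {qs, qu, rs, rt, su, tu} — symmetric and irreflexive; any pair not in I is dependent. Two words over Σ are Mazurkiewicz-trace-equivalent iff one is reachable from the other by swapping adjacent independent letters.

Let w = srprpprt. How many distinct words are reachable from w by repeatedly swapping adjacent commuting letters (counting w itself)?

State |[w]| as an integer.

4

#0=s has no predecessor
#1=r has no predecessor
#2=p depends on [0:s, 1:r]
#3=r depends on [2:p]
#4=p depends on [3:r]
#5=p depends on [4:p]
#6=r depends on [5:p]
#7=t depends on [5:p]
sources: [0:s, 1:r]
N(rest) = Σ N(rest − s) over sources s of rest; N(one piece) = 1:
  size 1 → [6]=1  [7]=1
  size 2 → [6,7]=2
  size 3 → [5,6,7]=2
  size 4 → [4,5,6,7]=2
  size 5 → [3,4,5,6,7]=2
  size 6 → [2,3,4,5,6,7]=2
  first=0(s) contributes 2
  first=1(r) contributes 2
|[w]| = 4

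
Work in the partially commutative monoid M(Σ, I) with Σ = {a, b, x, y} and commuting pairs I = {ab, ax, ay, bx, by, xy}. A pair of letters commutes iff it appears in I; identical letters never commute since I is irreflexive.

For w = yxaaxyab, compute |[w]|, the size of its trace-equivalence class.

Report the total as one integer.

piece 0:y — minimal
piece 1:x — minimal
piece 2:a — minimal
piece 3:a rests on {2:a}
piece 4:x rests on {1:x}
piece 5:y rests on {0:y}
piece 6:a rests on {3:a}
piece 7:b — minimal
minimal pieces: {0:y, 1:x, 2:a, 7:b}
ways to finish when only these pieces remain (= sum over removing one remaining piece with nothing left below it):
  1 left: {4}→1  {5}→1  {6}→1  {7}→1
  2 left: {0,5}→1  {1,4}→1  {3,6}→1  {4,5}→2  {4,6}→2  {4,7}→2  {5,6}→2  {5,7}→2  {6,7}→2
  3 left: {0,4,5}→3  {0,5,6}→3  {0,5,7}→3  {1,4,5}→3  {1,4,6}→3  {1,4,7}→3  {2,3,6}→1  {3,4,6}→3  {3,5,6}→3  {3,6,7}→3  {4,5,6}→6  {4,5,7}→6  {4,6,7}→6  {5,6,7}→6
  4 left: {0,1,4,5}→6  {0,3,5,6}→6  {0,4,5,6}→12  {0,4,5,7}→12  {0,5,6,7}→12  {1,3,4,6}→6  {1,4,5,6}→12  {1,4,5,7}→12  {1,4,6,7}→12  {2,3,4,6}→4  {2,3,5,6}→4  {2,3,6,7}→4  {3,4,5,6}→12  {3,4,6,7}→12  {3,5,6,7}→12  {4,5,6,7}→24
  5 left: {0,1,4,5,6}→30  {0,1,4,5,7}→30  {0,2,3,5,6}→10  {0,3,4,5,6}→30  {0,3,5,6,7}→30  {0,4,5,6,7}→60  {1,2,3,4,6}→10  {1,3,4,5,6}→30  {1,3,4,6,7}→30  {1,4,5,6,7}→60  {2,3,4,5,6}→20  {2,3,4,6,7}→20  {2,3,5,6,7}→20  {3,4,5,6,7}→60
  6 left: {0,1,3,4,5,6}→90  {0,1,4,5,6,7}→180  {0,2,3,4,5,6}→60  {0,2,3,5,6,7}→60  {0,3,4,5,6,7}→180  {1,2,3,4,5,6}→60  {1,2,3,4,6,7}→60  {1,3,4,5,6,7}→180  {2,3,4,5,6,7}→120
  placing 0:y first → 420 extensions
  placing 1:x first → 420 extensions
  placing 2:a first → 630 extensions
  placing 7:b first → 210 extensions
total linear extensions = 1680

1680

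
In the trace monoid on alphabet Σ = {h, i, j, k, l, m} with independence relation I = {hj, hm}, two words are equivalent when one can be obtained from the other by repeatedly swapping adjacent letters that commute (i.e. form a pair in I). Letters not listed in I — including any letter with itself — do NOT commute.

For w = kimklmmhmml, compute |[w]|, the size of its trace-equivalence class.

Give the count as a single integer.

piece 0:k — minimal
piece 1:i rests on {0:k}
piece 2:m rests on {1:i}
piece 3:k rests on {2:m}
piece 4:l rests on {3:k}
piece 5:m rests on {4:l}
piece 6:m rests on {5:m}
piece 7:h rests on {4:l}
piece 8:m rests on {6:m}
piece 9:m rests on {8:m}
piece 10:l rests on {7:h, 9:m}
minimal pieces: {0:k}
ways to finish when only these pieces remain (= sum over removing one remaining piece with nothing left below it):
  1 left: {10}→1
  2 left: {7,10}→1  {9,10}→1
  3 left: {7,9,10}→2  {8,9,10}→1
  4 left: {6,8,9,10}→1  {7,8,9,10}→3
  5 left: {5,6,8,9,10}→1  {6,7,8,9,10}→4
  6 left: {5,6,7,8,9,10}→5
  7 left: {4,5,6,7,8,9,10}→5
  8 left: {3,4,5,6,7,8,9,10}→5
  9 left: {2,3,4,5,6,7,8,9,10}→5
  placing 0:k first → 5 extensions

5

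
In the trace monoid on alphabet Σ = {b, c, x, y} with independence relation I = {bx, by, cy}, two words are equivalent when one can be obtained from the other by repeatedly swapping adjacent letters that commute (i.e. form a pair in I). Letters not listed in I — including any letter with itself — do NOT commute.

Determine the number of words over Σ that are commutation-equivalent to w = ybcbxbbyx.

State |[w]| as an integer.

drop 0:y onto floor
drop 1:b onto floor
drop 2:c onto {1:b}
drop 3:b onto {2:c}
drop 4:x onto {0:y, 2:c}
drop 5:b onto {3:b}
drop 6:b onto {5:b}
drop 7:y onto {4:x}
drop 8:x onto {7:y}
ground layer = {0:y, 1:b}
drop-orders for the pieces not yet dropped (sum over which currently-grounded one goes next):
  1 to go: {6} 1  {8} 1
  2 to go: {5,6} 1  {6,8} 2  {7,8} 1
  3 to go: {3,5,6} 1  {4,7,8} 1  {5,6,8} 3  {6,7,8} 3
  4 to go: {0,4,7,8} 1  {3,5,6,8} 4  {4,6,7,8} 4  {5,6,7,8} 6
  5 to go: {0,4,6,7,8} 5  {3,5,6,7,8} 10  {4,5,6,7,8} 10
  6 to go: {0,4,5,6,7,8} 15  {3,4,5,6,7,8} 20
  7 to go: {0,3,4,5,6,7,8} 35  {2,3,4,5,6,7,8} 20
  if 0:y drops first: 20 orders
  if 1:b drops first: 55 orders
heap linearizations: 75

75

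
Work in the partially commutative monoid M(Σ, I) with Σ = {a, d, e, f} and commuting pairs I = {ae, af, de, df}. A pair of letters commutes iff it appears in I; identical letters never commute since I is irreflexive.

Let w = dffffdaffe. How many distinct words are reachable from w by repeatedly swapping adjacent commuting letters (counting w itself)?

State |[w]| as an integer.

piece 0:d — minimal
piece 1:f — minimal
piece 2:f rests on {1:f}
piece 3:f rests on {2:f}
piece 4:f rests on {3:f}
piece 5:d rests on {0:d}
piece 6:a rests on {5:d}
piece 7:f rests on {4:f}
piece 8:f rests on {7:f}
piece 9:e rests on {8:f}
minimal pieces: {0:d, 1:f}
ways to finish when only these pieces remain (= sum over removing one remaining piece with nothing left below it):
  1 left: {6}→1  {9}→1
  2 left: {5,6}→1  {6,9}→2  {8,9}→1
  3 left: {0,5,6}→1  {5,6,9}→3  {6,8,9}→3  {7,8,9}→1
  4 left: {0,5,6,9}→4  {4,7,8,9}→1  {5,6,8,9}→6  {6,7,8,9}→4
  5 left: {0,5,6,8,9}→10  {3,4,7,8,9}→1  {4,6,7,8,9}→5  {5,6,7,8,9}→10
  6 left: {0,5,6,7,8,9}→20  {2,3,4,7,8,9}→1  {3,4,6,7,8,9}→6  {4,5,6,7,8,9}→15
  7 left: {0,4,5,6,7,8,9}→35  {1,2,3,4,7,8,9}→1  {2,3,4,6,7,8,9}→7  {3,4,5,6,7,8,9}→21
  8 left: {0,3,4,5,6,7,8,9}→56  {1,2,3,4,6,7,8,9}→8  {2,3,4,5,6,7,8,9}→28
  placing 0:d first → 36 extensions
  placing 1:f first → 84 extensions
total linear extensions = 120

120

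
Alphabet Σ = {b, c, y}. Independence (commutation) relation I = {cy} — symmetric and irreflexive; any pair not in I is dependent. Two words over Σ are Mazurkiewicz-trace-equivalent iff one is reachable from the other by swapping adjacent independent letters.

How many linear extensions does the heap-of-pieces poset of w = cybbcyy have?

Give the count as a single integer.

6

0(c) covers ∅
1(y) covers ∅
2(b) covers 0:c, 1:y
3(b) covers 2:b
4(c) covers 3:b
5(y) covers 3:b
6(y) covers 5:y
floor of heap: 0:c, 1:y
completions by unplaced set U, small U first (add the entries for U minus each lowest piece of U):
  |U|=1: {4}:1  {6}:1
  |U|=2: {4,6}:2  {5,6}:1
  |U|=3: {4,5,6}:3
  |U|=4: {3,4,5,6}:3
  |U|=5: {2,3,4,5,6}:3
  start at 0(c): 3
  start at 1(y): 3
sum over floor = 6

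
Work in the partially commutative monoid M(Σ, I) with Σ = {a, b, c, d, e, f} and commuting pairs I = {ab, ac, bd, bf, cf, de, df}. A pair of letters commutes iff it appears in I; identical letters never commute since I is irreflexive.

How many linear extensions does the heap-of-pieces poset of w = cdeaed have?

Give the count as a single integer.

piece 0:c — minimal
piece 1:d rests on {0:c}
piece 2:e rests on {0:c}
piece 3:a rests on {1:d, 2:e}
piece 4:e rests on {3:a}
piece 5:d rests on {3:a}
minimal pieces: {0:c}
ways to finish when only these pieces remain (= sum over removing one remaining piece with nothing left below it):
  1 left: {4}→1  {5}→1
  2 left: {4,5}→2
  3 left: {3,4,5}→2
  4 left: {1,3,4,5}→2  {2,3,4,5}→2
  placing 0:c first → 4 extensions

4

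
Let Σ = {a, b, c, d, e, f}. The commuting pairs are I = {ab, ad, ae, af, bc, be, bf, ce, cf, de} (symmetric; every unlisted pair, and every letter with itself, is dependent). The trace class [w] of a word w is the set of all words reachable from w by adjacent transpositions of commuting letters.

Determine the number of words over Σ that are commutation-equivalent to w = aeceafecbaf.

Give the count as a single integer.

2772

0(a) covers ∅
1(e) covers ∅
2(c) covers 0:a
3(e) covers 1:e
4(a) covers 2:c
5(f) covers 3:e
6(e) covers 5:f
7(c) covers 4:a
8(b) covers ∅
9(a) covers 7:c
10(f) covers 6:e
floor of heap: 0:a, 1:e, 8:b
completions by unplaced set U, small U first (add the entries for U minus each lowest piece of U):
  |U|=1: {8}:1  {9}:1  {10}:1
  |U|=2: {6,10}:1  {7,9}:1  {8,9}:2  {8,10}:2  {9,10}:2
  |U|=3: {4,7,9}:1  {5,6,10}:1  {6,8,10}:3  {6,9,10}:3  {7,8,9}:3  {7,9,10}:3  {8,9,10}:6
  |U|=4: {2,4,7,9}:1  {3,5,6,10}:1  {4,7,8,9}:4  {4,7,9,10}:4  {5,6,8,10}:4  {5,6,9,10}:4  {6,7,9,10}:6  {6,8,9,10}:12  {7,8,9,10}:12
  |U|=5: {0,2,4,7,9}:1  {1,3,5,6,10}:1  {2,4,7,8,9}:5  {2,4,7,9,10}:5  {3,5,6,8,10}:5  {3,5,6,9,10}:5  {4,6,7,9,10}:10  {4,7,8,9,10}:20  {5,6,7,9,10}:10  {5,6,8,9,10}:20  {6,7,8,9,10}:30
  |U|=6: {0,2,4,7,8,9}:6  {0,2,4,7,9,10}:6  {1,3,5,6,8,10}:6  {1,3,5,6,9,10}:6  {2,4,6,7,9,10}:15  {2,4,7,8,9,10}:30  {3,5,6,7,9,10}:15  {3,5,6,8,9,10}:30  {4,5,6,7,9,10}:20  {4,6,7,8,9,10}:60  {5,6,7,8,9,10}:60
  |U|=7: {0,2,4,6,7,9,10}:21  {0,2,4,7,8,9,10}:42  {1,3,5,6,7,9,10}:21  {1,3,5,6,8,9,10}:42  {2,4,5,6,7,9,10}:35  {2,4,6,7,8,9,10}:105  {3,4,5,6,7,9,10}:35  {3,5,6,7,8,9,10}:105  {4,5,6,7,8,9,10}:140
  |U|=8: {0,2,4,5,6,7,9,10}:56  {0,2,4,6,7,8,9,10}:168  {1,3,4,5,6,7,9,10}:56  {1,3,5,6,7,8,9,10}:168  {2,3,4,5,6,7,9,10}:70  {2,4,5,6,7,8,9,10}:280  {3,4,5,6,7,8,9,10}:280
  |U|=9: {0,2,3,4,5,6,7,9,10}:126  {0,2,4,5,6,7,8,9,10}:504  {1,2,3,4,5,6,7,9,10}:126  {1,3,4,5,6,7,8,9,10}:504  {2,3,4,5,6,7,8,9,10}:630
  start at 0(a): 1260
  start at 1(e): 1260
  start at 8(b): 252
sum over floor = 2772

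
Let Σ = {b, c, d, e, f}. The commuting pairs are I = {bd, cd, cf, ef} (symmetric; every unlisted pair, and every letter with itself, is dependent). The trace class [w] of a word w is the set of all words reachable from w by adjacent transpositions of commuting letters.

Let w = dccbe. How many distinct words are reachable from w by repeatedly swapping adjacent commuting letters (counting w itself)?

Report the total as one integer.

4

0(d) covers ∅
1(c) covers ∅
2(c) covers 1:c
3(b) covers 2:c
4(e) covers 0:d, 3:b
floor of heap: 0:d, 1:c
completions by unplaced set U, small U first (add the entries for U minus each lowest piece of U):
  |U|=1: {4}:1
  |U|=2: {0,4}:1  {3,4}:1
  |U|=3: {0,3,4}:2  {2,3,4}:1
  start at 0(d): 1
  start at 1(c): 3
sum over floor = 4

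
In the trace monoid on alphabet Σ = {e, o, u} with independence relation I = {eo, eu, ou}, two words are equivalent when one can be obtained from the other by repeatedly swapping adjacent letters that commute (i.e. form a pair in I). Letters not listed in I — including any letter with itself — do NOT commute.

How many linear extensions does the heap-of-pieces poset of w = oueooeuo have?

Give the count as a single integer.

piece 0:o — minimal
piece 1:u — minimal
piece 2:e — minimal
piece 3:o rests on {0:o}
piece 4:o rests on {3:o}
piece 5:e rests on {2:e}
piece 6:u rests on {1:u}
piece 7:o rests on {4:o}
minimal pieces: {0:o, 1:u, 2:e}
ways to finish when only these pieces remain (= sum over removing one remaining piece with nothing left below it):
  1 left: {5}→1  {6}→1  {7}→1
  2 left: {1,6}→1  {2,5}→1  {4,7}→1  {5,6}→2  {5,7}→2  {6,7}→2
  3 left: {1,5,6}→3  {1,6,7}→3  {2,5,6}→3  {2,5,7}→3  {3,4,7}→1  {4,5,7}→3  {4,6,7}→3  {5,6,7}→6
  4 left: {0,3,4,7}→1  {1,2,5,6}→6  {1,4,6,7}→6  {1,5,6,7}→12  {2,4,5,7}→6  {2,5,6,7}→12  {3,4,5,7}→4  {3,4,6,7}→4  {4,5,6,7}→12
  5 left: {0,3,4,5,7}→5  {0,3,4,6,7}→5  {1,2,5,6,7}→30  {1,3,4,6,7}→10  {1,4,5,6,7}→30  {2,3,4,5,7}→10  {2,4,5,6,7}→30  {3,4,5,6,7}→20
  6 left: {0,1,3,4,6,7}→15  {0,2,3,4,5,7}→15  {0,3,4,5,6,7}→30  {1,2,4,5,6,7}→90  {1,3,4,5,6,7}→60  {2,3,4,5,6,7}→60
  placing 0:o first → 210 extensions
  placing 1:u first → 105 extensions
  placing 2:e first → 105 extensions
total linear extensions = 420

420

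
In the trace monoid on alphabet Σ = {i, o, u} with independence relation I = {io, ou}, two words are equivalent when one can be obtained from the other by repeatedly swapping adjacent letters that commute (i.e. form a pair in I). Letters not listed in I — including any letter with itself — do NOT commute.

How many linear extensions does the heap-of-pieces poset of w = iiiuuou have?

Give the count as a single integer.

#0=i has no predecessor
#1=i depends on [0:i]
#2=i depends on [1:i]
#3=u depends on [2:i]
#4=u depends on [3:u]
#5=o has no predecessor
#6=u depends on [4:u]
sources: [0:i, 5:o]
N(rest) = Σ N(rest − s) over sources s of rest; N(one piece) = 1:
  size 1 → [5]=1  [6]=1
  size 2 → [4,6]=1  [5,6]=2
  size 3 → [3,4,6]=1  [4,5,6]=3
  size 4 → [2,3,4,6]=1  [3,4,5,6]=4
  size 5 → [1,2,3,4,6]=1  [2,3,4,5,6]=5
  first=0(i) contributes 6
  first=5(o) contributes 1
|[w]| = 7

7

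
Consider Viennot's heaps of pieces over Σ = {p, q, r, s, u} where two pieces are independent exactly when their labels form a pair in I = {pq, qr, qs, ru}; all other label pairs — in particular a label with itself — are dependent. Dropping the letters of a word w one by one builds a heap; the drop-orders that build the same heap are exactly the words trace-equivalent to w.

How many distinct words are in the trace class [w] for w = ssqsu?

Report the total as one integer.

#0=s has no predecessor
#1=s depends on [0:s]
#2=q has no predecessor
#3=s depends on [1:s]
#4=u depends on [2:q, 3:s]
sources: [0:s, 2:q]
N(rest) = Σ N(rest − s) over sources s of rest; N(one piece) = 1:
  size 1 → [4]=1
  size 2 → [2,4]=1  [3,4]=1
  size 3 → [1,3,4]=1  [2,3,4]=2
  first=0(s) contributes 3
  first=2(q) contributes 1
|[w]| = 4

4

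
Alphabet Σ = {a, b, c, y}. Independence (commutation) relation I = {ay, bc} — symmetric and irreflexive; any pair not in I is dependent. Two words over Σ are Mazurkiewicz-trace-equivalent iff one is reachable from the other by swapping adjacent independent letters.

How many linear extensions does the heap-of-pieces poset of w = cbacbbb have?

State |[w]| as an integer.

#0=c has no predecessor
#1=b has no predecessor
#2=a depends on [0:c, 1:b]
#3=c depends on [2:a]
#4=b depends on [2:a]
#5=b depends on [4:b]
#6=b depends on [5:b]
sources: [0:c, 1:b]
N(rest) = Σ N(rest − s) over sources s of rest; N(one piece) = 1:
  size 1 → [3]=1  [6]=1
  size 2 → [3,6]=2  [5,6]=1
  size 3 → [3,5,6]=3  [4,5,6]=1
  size 4 → [3,4,5,6]=4
  size 5 → [2,3,4,5,6]=4
  first=0(c) contributes 4
  first=1(b) contributes 4
|[w]| = 8

8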